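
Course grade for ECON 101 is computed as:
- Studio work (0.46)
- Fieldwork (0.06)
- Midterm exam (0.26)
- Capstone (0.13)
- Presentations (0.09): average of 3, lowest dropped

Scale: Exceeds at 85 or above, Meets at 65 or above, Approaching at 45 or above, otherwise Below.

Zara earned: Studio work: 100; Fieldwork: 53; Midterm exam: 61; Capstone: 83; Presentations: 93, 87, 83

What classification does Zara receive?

Presentations: drop 83 → average of remaining 2 = 180/2 = 90
Weighted total:
  Studio work 100 × 0.46 = 46
  Fieldwork 53 × 0.06 = 3.18
  Midterm exam 61 × 0.26 = 15.86
  Capstone 83 × 0.13 = 10.79
  Presentations 90 × 0.09 = 8.1
Sum = 83.93
83.93 is ≥ 65 and < 85 → Meets

Meets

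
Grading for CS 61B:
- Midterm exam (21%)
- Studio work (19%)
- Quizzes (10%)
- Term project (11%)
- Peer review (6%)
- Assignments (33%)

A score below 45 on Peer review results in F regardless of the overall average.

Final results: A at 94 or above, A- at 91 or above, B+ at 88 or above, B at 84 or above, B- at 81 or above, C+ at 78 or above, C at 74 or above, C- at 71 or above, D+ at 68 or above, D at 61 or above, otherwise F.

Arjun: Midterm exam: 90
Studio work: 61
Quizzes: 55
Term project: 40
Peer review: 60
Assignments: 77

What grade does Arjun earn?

Peer review score 60 ≥ 45: minimum met.
Weighted total:
  Midterm exam 90 × 0.21 = 18.9
  Studio work 61 × 0.19 = 11.59
  Quizzes 55 × 0.1 = 5.5
  Term project 40 × 0.11 = 4.4
  Peer review 60 × 0.06 = 3.6
  Assignments 77 × 0.33 = 25.41
Sum = 69.4
69.4 is ≥ 68 and < 71 → D+

D+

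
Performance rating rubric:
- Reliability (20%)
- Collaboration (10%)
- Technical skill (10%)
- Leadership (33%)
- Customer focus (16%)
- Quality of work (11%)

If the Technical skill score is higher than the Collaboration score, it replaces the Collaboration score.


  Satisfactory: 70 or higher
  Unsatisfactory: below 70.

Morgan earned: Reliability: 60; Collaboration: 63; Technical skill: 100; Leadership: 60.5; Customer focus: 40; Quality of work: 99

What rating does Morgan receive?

Technical skill (100) > Collaboration (63), so Collaboration counts as 100.
Weighted total:
  Reliability 60 × 0.2 = 12
  Collaboration 100 × 0.1 = 10
  Technical skill 100 × 0.1 = 10
  Leadership 60.5 × 0.33 = 19.965
  Customer focus 40 × 0.16 = 6.4
  Quality of work 99 × 0.11 = 10.89
Sum = 69.255
69.255 < 70 → Unsatisfactory

Unsatisfactory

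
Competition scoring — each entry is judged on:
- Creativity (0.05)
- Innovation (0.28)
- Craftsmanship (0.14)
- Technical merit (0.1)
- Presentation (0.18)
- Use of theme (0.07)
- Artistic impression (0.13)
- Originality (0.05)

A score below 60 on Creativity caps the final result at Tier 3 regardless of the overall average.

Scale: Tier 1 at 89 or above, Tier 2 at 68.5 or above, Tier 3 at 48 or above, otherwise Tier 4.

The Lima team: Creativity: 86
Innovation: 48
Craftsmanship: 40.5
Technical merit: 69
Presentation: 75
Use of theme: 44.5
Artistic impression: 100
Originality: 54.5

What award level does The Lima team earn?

Tier 3

Creativity score 86 ≥ 60: minimum met.
Weighted total:
  Creativity 86 × 0.05 = 4.3
  Innovation 48 × 0.28 = 13.44
  Craftsmanship 40.5 × 0.14 = 5.67
  Technical merit 69 × 0.1 = 6.9
  Presentation 75 × 0.18 = 13.5
  Use of theme 44.5 × 0.07 = 3.115
  Artistic impression 100 × 0.13 = 13
  Originality 54.5 × 0.05 = 2.725
Sum = 62.65
62.65 is ≥ 48 and < 68.5 → Tier 3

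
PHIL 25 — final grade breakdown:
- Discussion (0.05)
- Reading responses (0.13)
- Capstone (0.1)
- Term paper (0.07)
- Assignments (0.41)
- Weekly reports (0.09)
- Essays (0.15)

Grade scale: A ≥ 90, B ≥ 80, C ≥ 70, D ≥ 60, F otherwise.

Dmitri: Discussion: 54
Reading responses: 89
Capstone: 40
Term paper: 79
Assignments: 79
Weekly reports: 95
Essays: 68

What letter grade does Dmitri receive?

C

Weighted total:
  Discussion 54 × 0.05 = 2.7
  Reading responses 89 × 0.13 = 11.57
  Capstone 40 × 0.1 = 4
  Term paper 79 × 0.07 = 5.53
  Assignments 79 × 0.41 = 32.39
  Weekly reports 95 × 0.09 = 8.55
  Essays 68 × 0.15 = 10.2
Sum = 74.94
74.94 is ≥ 70 and < 80 → C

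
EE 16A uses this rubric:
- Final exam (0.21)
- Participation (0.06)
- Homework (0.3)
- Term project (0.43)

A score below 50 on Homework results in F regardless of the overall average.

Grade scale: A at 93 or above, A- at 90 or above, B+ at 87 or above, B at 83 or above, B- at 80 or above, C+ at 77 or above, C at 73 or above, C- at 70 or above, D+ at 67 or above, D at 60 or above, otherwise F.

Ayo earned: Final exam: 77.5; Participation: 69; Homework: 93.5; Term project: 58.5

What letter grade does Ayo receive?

Homework score 93.5 ≥ 50: minimum met.
Weighted total:
  Final exam 77.5 × 0.21 = 16.275
  Participation 69 × 0.06 = 4.14
  Homework 93.5 × 0.3 = 28.05
  Term project 58.5 × 0.43 = 25.155
Sum = 73.62
73.62 is ≥ 73 and < 77 → C

C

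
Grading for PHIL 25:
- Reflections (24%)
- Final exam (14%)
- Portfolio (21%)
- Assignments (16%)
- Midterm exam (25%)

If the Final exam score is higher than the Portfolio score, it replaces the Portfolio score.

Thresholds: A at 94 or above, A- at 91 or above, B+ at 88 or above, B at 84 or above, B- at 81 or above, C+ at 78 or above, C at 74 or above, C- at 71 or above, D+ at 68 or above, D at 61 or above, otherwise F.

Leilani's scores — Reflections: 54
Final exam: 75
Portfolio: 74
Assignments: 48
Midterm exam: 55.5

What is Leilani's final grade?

F

Final exam (75) > Portfolio (74), so Portfolio counts as 75.
Weighted total:
  Reflections 54 × 0.24 = 12.96
  Final exam 75 × 0.14 = 10.5
  Portfolio 75 × 0.21 = 15.75
  Assignments 48 × 0.16 = 7.68
  Midterm exam 55.5 × 0.25 = 13.875
Sum = 60.765
60.765 < 61 → F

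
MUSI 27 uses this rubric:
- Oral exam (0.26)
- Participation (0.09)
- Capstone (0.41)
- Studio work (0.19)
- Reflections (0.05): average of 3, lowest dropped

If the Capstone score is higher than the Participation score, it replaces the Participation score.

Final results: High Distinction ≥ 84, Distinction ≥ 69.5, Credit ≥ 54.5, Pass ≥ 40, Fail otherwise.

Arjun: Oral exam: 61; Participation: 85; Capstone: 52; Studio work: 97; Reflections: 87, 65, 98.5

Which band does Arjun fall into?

Reflections: drop 65 → average of remaining 2 = 185.5/2 = 92.75
Capstone (52) ≤ Participation (85), so Participation stays at 85.
Weighted total:
  Oral exam 61 × 0.26 = 15.86
  Participation 85 × 0.09 = 7.65
  Capstone 52 × 0.41 = 21.32
  Studio work 97 × 0.19 = 18.43
  Reflections 92.75 × 0.05 = 4.6375
Sum = 67.8975
67.8975 is ≥ 54.5 and < 69.5 → Credit

Credit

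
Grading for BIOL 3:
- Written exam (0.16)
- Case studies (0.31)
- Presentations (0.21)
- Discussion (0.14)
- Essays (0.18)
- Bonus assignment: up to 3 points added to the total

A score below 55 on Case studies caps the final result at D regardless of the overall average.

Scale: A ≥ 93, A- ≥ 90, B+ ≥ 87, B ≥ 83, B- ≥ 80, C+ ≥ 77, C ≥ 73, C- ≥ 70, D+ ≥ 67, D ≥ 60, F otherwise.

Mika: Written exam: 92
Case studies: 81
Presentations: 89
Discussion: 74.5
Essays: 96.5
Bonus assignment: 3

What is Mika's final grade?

Case studies score 81 ≥ 55: minimum met.
Weighted total:
  Written exam 92 × 0.16 = 14.72
  Case studies 81 × 0.31 = 25.11
  Presentations 89 × 0.21 = 18.69
  Discussion 74.5 × 0.14 = 10.43
  Essays 96.5 × 0.18 = 17.37
Sum = 86.32
Bonus assignment: 86.32 + 3 = 89.32
89.32 is ≥ 87 and < 90 → B+

B+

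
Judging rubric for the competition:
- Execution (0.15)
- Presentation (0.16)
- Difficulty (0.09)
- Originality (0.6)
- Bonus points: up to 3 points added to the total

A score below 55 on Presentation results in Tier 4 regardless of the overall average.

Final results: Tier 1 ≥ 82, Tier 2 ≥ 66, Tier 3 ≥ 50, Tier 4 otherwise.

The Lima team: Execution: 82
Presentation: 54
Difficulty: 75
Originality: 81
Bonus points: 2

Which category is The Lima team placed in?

Presentation score 54 < 55: minimum not met.
Weighted total:
  Execution 82 × 0.15 = 12.3
  Presentation 54 × 0.16 = 8.64
  Difficulty 75 × 0.09 = 6.75
  Originality 81 × 0.6 = 48.6
Sum = 76.29
Bonus points: 76.29 + 2 = 78.29
Because the Presentation minimum was not met, the result is Tier 4.

Tier 4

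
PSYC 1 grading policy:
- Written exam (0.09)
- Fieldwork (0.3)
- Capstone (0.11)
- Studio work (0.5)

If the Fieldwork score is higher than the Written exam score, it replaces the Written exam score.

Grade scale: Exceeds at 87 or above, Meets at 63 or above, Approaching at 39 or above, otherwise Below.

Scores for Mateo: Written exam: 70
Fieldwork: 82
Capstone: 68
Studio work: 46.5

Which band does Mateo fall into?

Fieldwork (82) > Written exam (70), so Written exam counts as 82.
Weighted total:
  Written exam 82 × 0.09 = 7.38
  Fieldwork 82 × 0.3 = 24.6
  Capstone 68 × 0.11 = 7.48
  Studio work 46.5 × 0.5 = 23.25
Sum = 62.71
62.71 is ≥ 39 and < 63 → Approaching

Approaching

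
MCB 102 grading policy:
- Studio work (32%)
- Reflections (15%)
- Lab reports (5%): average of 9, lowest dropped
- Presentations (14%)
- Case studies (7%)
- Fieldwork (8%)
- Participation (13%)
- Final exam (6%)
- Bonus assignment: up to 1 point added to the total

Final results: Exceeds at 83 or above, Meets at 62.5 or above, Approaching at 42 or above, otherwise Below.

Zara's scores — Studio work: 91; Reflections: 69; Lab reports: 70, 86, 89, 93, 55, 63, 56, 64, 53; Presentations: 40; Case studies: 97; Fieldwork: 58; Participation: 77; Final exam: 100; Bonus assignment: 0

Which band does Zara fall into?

Lab reports: drop 53 → average of remaining 8 = 576/8 = 72
Weighted total:
  Studio work 91 × 0.32 = 29.12
  Reflections 69 × 0.15 = 10.35
  Lab reports 72 × 0.05 = 3.6
  Presentations 40 × 0.14 = 5.6
  Case studies 97 × 0.07 = 6.79
  Fieldwork 58 × 0.08 = 4.64
  Participation 77 × 0.13 = 10.01
  Final exam 100 × 0.06 = 6
Sum = 76.11
Bonus assignment: 76.11 + 0 = 76.11
76.11 is ≥ 62.5 and < 83 → Meets

Meets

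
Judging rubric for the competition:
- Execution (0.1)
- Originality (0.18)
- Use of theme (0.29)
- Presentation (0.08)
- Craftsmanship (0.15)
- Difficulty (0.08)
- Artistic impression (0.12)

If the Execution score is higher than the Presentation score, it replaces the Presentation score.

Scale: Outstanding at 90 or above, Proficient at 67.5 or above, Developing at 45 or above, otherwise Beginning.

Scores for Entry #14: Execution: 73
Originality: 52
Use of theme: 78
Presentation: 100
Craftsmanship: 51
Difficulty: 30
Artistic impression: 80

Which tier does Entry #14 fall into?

Execution (73) ≤ Presentation (100), so Presentation stays at 100.
Weighted total:
  Execution 73 × 0.1 = 7.3
  Originality 52 × 0.18 = 9.36
  Use of theme 78 × 0.29 = 22.62
  Presentation 100 × 0.08 = 8
  Craftsmanship 51 × 0.15 = 7.65
  Difficulty 30 × 0.08 = 2.4
  Artistic impression 80 × 0.12 = 9.6
Sum = 66.93
66.93 is ≥ 45 and < 67.5 → Developing

Developing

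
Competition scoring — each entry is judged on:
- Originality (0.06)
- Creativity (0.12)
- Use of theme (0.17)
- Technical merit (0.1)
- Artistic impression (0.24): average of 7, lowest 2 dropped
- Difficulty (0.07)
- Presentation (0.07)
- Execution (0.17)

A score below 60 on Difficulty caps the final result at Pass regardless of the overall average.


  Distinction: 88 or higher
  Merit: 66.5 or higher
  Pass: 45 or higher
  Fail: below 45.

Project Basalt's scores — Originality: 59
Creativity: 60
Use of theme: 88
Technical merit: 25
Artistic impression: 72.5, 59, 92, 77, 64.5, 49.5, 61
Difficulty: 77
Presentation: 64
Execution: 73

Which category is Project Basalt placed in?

Artistic impression: drop 49.5, 59 → average of remaining 5 = 367/5 = 73.4
Difficulty score 77 ≥ 60: minimum met.
Weighted total:
  Originality 59 × 0.06 = 3.54
  Creativity 60 × 0.12 = 7.2
  Use of theme 88 × 0.17 = 14.96
  Technical merit 25 × 0.1 = 2.5
  Artistic impression 73.4 × 0.24 = 17.616
  Difficulty 77 × 0.07 = 5.39
  Presentation 64 × 0.07 = 4.48
  Execution 73 × 0.17 = 12.41
Sum = 68.096
68.096 is ≥ 66.5 and < 88 → Merit

Merit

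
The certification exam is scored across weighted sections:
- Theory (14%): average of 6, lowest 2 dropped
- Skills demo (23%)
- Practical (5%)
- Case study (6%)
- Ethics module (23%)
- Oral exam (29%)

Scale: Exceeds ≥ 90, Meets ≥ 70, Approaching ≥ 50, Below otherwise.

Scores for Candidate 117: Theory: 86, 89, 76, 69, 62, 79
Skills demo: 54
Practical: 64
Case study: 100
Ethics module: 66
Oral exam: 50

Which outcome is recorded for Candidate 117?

Approaching

Theory: drop 62, 69 → average of remaining 4 = 330/4 = 82.5
Weighted total:
  Theory 82.5 × 0.14 = 11.55
  Skills demo 54 × 0.23 = 12.42
  Practical 64 × 0.05 = 3.2
  Case study 100 × 0.06 = 6
  Ethics module 66 × 0.23 = 15.18
  Oral exam 50 × 0.29 = 14.5
Sum = 62.85
62.85 is ≥ 50 and < 70 → Approaching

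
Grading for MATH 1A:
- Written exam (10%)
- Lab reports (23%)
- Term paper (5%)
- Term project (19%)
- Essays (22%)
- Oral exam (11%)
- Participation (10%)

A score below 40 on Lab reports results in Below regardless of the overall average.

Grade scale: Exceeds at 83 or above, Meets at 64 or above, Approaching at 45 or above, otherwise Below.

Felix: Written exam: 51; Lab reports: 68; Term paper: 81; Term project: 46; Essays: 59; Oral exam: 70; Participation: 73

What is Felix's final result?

Lab reports score 68 ≥ 40: minimum met.
Weighted total:
  Written exam 51 × 0.1 = 5.1
  Lab reports 68 × 0.23 = 15.64
  Term paper 81 × 0.05 = 4.05
  Term project 46 × 0.19 = 8.74
  Essays 59 × 0.22 = 12.98
  Oral exam 70 × 0.11 = 7.7
  Participation 73 × 0.1 = 7.3
Sum = 61.51
61.51 is ≥ 45 and < 64 → Approaching

Approaching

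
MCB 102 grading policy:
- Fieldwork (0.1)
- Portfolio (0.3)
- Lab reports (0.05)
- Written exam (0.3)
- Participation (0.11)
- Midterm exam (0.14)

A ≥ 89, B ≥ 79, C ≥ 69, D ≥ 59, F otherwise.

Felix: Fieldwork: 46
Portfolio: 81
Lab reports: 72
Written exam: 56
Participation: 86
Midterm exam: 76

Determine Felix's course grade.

Weighted total:
  Fieldwork 46 × 0.1 = 4.6
  Portfolio 81 × 0.3 = 24.3
  Lab reports 72 × 0.05 = 3.6
  Written exam 56 × 0.3 = 16.8
  Participation 86 × 0.11 = 9.46
  Midterm exam 76 × 0.14 = 10.64
Sum = 69.4
69.4 is ≥ 69 and < 79 → C

C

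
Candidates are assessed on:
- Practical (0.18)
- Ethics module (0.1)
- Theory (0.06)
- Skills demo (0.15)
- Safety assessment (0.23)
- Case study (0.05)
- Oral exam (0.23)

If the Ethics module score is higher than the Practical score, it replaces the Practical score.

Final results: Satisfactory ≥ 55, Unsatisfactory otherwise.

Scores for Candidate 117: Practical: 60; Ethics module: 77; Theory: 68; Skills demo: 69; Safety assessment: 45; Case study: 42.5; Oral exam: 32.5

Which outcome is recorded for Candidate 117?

Satisfactory

Ethics module (77) > Practical (60), so Practical counts as 77.
Weighted total:
  Practical 77 × 0.18 = 13.86
  Ethics module 77 × 0.1 = 7.7
  Theory 68 × 0.06 = 4.08
  Skills demo 69 × 0.15 = 10.35
  Safety assessment 45 × 0.23 = 10.35
  Case study 42.5 × 0.05 = 2.125
  Oral exam 32.5 × 0.23 = 7.475
Sum = 55.94
55.94 ≥ 55 → Satisfactory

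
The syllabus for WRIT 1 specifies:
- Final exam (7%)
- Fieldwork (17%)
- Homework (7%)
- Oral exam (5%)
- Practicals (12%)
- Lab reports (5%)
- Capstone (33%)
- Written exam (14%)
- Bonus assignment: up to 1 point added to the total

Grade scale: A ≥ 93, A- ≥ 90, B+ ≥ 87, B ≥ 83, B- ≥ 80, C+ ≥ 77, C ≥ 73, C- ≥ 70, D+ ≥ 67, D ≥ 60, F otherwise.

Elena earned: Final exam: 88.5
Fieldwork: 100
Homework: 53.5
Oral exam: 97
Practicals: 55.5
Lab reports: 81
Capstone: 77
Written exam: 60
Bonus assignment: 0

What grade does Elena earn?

Weighted total:
  Final exam 88.5 × 0.07 = 6.195
  Fieldwork 100 × 0.17 = 17
  Homework 53.5 × 0.07 = 3.745
  Oral exam 97 × 0.05 = 4.85
  Practicals 55.5 × 0.12 = 6.66
  Lab reports 81 × 0.05 = 4.05
  Capstone 77 × 0.33 = 25.41
  Written exam 60 × 0.14 = 8.4
Sum = 76.31
Bonus assignment: 76.31 + 0 = 76.31
76.31 is ≥ 73 and < 77 → C

C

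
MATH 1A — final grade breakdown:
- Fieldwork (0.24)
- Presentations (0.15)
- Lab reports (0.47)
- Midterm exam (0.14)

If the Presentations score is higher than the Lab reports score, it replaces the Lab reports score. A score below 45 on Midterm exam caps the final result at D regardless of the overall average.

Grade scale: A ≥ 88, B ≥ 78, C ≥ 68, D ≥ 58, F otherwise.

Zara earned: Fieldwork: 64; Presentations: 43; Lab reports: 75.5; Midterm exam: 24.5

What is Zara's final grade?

Presentations (43) ≤ Lab reports (75.5), so Lab reports stays at 75.5.
Midterm exam score 24.5 < 45: minimum not met.
Weighted total:
  Fieldwork 64 × 0.24 = 15.36
  Presentations 43 × 0.15 = 6.45
  Lab reports 75.5 × 0.47 = 35.485
  Midterm exam 24.5 × 0.14 = 3.43
Sum = 60.725
60.725 would be D; cap at D applies → D.

D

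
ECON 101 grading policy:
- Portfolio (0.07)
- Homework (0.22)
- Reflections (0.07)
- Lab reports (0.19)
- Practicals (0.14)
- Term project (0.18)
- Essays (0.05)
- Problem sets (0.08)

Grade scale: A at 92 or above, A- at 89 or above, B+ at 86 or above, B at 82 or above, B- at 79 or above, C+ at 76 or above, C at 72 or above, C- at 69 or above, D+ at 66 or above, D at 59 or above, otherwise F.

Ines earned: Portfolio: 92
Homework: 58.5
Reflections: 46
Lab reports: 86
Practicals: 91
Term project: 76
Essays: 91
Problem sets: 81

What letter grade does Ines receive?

Weighted total:
  Portfolio 92 × 0.07 = 6.44
  Homework 58.5 × 0.22 = 12.87
  Reflections 46 × 0.07 = 3.22
  Lab reports 86 × 0.19 = 16.34
  Practicals 91 × 0.14 = 12.74
  Term project 76 × 0.18 = 13.68
  Essays 91 × 0.05 = 4.55
  Problem sets 81 × 0.08 = 6.48
Sum = 76.32
76.32 is ≥ 76 and < 79 → C+

C+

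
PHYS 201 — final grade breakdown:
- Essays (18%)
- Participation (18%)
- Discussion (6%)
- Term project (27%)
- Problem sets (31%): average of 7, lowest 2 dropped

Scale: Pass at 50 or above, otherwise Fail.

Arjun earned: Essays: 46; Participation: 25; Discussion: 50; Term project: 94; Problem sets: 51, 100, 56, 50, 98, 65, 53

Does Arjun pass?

Problem sets: drop 50, 51 → average of remaining 5 = 372/5 = 74.4
Weighted total:
  Essays 46 × 0.18 = 8.28
  Participation 25 × 0.18 = 4.5
  Discussion 50 × 0.06 = 3
  Term project 94 × 0.27 = 25.38
  Problem sets 74.4 × 0.31 = 23.064
Sum = 64.224
64.224 ≥ 50 → Pass

Pass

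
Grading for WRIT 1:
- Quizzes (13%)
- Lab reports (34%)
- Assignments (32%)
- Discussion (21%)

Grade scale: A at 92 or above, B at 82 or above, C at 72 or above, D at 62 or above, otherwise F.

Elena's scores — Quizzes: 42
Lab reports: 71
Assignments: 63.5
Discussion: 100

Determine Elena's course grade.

Weighted total:
  Quizzes 42 × 0.13 = 5.46
  Lab reports 71 × 0.34 = 24.14
  Assignments 63.5 × 0.32 = 20.32
  Discussion 100 × 0.21 = 21
Sum = 70.92
70.92 is ≥ 62 and < 72 → D

D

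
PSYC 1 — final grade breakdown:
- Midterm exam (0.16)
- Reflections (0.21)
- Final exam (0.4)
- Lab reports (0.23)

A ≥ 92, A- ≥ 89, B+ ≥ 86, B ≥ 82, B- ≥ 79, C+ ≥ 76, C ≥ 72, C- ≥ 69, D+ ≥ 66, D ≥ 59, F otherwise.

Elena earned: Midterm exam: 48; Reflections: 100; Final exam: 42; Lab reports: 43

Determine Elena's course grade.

F

Weighted total:
  Midterm exam 48 × 0.16 = 7.68
  Reflections 100 × 0.21 = 21
  Final exam 42 × 0.4 = 16.8
  Lab reports 43 × 0.23 = 9.89
Sum = 55.37
55.37 < 59 → F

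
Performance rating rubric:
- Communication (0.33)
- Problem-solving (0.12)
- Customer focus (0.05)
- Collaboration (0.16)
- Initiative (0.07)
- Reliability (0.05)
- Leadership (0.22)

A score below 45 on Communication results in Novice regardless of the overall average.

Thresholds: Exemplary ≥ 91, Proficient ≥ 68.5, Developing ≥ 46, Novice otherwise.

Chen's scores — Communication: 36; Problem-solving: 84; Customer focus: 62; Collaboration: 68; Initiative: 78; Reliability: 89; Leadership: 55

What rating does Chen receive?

Communication score 36 < 45: minimum not met.
Weighted total:
  Communication 36 × 0.33 = 11.88
  Problem-solving 84 × 0.12 = 10.08
  Customer focus 62 × 0.05 = 3.1
  Collaboration 68 × 0.16 = 10.88
  Initiative 78 × 0.07 = 5.46
  Reliability 89 × 0.05 = 4.45
  Leadership 55 × 0.22 = 12.1
Sum = 57.95
Because the Communication minimum was not met, the result is Novice.

Novice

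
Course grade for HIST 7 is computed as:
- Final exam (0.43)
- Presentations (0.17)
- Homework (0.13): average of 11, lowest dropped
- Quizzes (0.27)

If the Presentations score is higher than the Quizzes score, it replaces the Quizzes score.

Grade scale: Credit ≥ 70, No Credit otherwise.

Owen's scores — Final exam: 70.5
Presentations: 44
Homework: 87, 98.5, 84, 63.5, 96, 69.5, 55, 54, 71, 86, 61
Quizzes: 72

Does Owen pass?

Homework: drop 54 → average of remaining 10 = 771.5/10 = 77.15
Presentations (44) ≤ Quizzes (72), so Quizzes stays at 72.
Weighted total:
  Final exam 70.5 × 0.43 = 30.315
  Presentations 44 × 0.17 = 7.48
  Homework 77.15 × 0.13 = 10.0295
  Quizzes 72 × 0.27 = 19.44
Sum = 67.2645
67.2645 < 70 → No Credit

No Credit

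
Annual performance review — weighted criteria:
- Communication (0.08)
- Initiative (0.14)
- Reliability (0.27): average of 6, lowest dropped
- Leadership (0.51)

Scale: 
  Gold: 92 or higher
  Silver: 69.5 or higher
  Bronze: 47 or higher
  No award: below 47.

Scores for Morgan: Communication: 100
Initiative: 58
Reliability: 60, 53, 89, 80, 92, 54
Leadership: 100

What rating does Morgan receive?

Reliability: drop 53 → average of remaining 5 = 375/5 = 75
Weighted total:
  Communication 100 × 0.08 = 8
  Initiative 58 × 0.14 = 8.12
  Reliability 75 × 0.27 = 20.25
  Leadership 100 × 0.51 = 51
Sum = 87.37
87.37 is ≥ 69.5 and < 92 → Silver

Silver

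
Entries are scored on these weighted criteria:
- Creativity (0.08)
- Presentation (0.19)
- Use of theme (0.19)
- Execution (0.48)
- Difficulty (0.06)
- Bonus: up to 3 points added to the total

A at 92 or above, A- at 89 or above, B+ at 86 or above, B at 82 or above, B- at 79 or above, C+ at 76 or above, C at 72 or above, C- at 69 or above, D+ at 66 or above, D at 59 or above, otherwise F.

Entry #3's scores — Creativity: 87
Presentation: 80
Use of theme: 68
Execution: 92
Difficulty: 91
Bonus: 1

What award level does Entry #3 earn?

Weighted total:
  Creativity 87 × 0.08 = 6.96
  Presentation 80 × 0.19 = 15.2
  Use of theme 68 × 0.19 = 12.92
  Execution 92 × 0.48 = 44.16
  Difficulty 91 × 0.06 = 5.46
Sum = 84.7
Bonus: 84.7 + 1 = 85.7
85.7 is ≥ 82 and < 86 → B

B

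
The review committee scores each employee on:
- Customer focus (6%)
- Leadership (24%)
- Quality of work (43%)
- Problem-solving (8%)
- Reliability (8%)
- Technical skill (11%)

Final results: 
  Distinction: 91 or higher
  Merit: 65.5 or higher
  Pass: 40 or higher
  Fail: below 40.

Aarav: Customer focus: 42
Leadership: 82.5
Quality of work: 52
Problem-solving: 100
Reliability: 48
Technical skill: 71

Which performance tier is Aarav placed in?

Pass

Weighted total:
  Customer focus 42 × 0.06 = 2.52
  Leadership 82.5 × 0.24 = 19.8
  Quality of work 52 × 0.43 = 22.36
  Problem-solving 100 × 0.08 = 8
  Reliability 48 × 0.08 = 3.84
  Technical skill 71 × 0.11 = 7.81
Sum = 64.33
64.33 is ≥ 40 and < 65.5 → Pass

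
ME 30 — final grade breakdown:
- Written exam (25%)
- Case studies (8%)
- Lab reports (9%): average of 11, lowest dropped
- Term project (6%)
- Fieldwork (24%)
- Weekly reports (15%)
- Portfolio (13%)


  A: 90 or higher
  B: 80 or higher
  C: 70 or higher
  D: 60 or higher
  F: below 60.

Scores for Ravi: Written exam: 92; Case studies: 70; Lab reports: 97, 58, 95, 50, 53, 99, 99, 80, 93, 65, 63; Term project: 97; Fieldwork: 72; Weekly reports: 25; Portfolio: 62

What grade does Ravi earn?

Lab reports: drop 50 → average of remaining 10 = 802/10 = 80.2
Weighted total:
  Written exam 92 × 0.25 = 23
  Case studies 70 × 0.08 = 5.6
  Lab reports 80.2 × 0.09 = 7.218
  Term project 97 × 0.06 = 5.82
  Fieldwork 72 × 0.24 = 17.28
  Weekly reports 25 × 0.15 = 3.75
  Portfolio 62 × 0.13 = 8.06
Sum = 70.728
70.728 is ≥ 70 and < 80 → C

C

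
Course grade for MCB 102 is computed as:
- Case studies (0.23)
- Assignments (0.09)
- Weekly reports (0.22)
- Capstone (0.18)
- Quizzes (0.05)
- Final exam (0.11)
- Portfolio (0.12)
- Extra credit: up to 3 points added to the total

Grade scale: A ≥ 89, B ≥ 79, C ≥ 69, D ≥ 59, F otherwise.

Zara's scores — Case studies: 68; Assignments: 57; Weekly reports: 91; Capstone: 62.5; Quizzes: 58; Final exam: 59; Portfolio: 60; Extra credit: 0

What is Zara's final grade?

Weighted total:
  Case studies 68 × 0.23 = 15.64
  Assignments 57 × 0.09 = 5.13
  Weekly reports 91 × 0.22 = 20.02
  Capstone 62.5 × 0.18 = 11.25
  Quizzes 58 × 0.05 = 2.9
  Final exam 59 × 0.11 = 6.49
  Portfolio 60 × 0.12 = 7.2
Sum = 68.63
Extra credit: 68.63 + 0 = 68.63
68.63 is ≥ 59 and < 69 → D

D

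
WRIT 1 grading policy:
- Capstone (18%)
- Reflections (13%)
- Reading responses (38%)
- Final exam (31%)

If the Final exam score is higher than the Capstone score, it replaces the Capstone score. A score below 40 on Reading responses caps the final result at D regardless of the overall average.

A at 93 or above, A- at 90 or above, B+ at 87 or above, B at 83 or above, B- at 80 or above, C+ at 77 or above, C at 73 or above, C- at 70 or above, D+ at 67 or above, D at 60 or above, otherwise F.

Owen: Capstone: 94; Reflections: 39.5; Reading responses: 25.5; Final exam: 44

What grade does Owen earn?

Final exam (44) ≤ Capstone (94), so Capstone stays at 94.
Reading responses score 25.5 < 40: minimum not met.
Weighted total:
  Capstone 94 × 0.18 = 16.92
  Reflections 39.5 × 0.13 = 5.135
  Reading responses 25.5 × 0.38 = 9.69
  Final exam 44 × 0.31 = 13.64
Sum = 45.385
45.385 would be F; cap at D applies → F.

F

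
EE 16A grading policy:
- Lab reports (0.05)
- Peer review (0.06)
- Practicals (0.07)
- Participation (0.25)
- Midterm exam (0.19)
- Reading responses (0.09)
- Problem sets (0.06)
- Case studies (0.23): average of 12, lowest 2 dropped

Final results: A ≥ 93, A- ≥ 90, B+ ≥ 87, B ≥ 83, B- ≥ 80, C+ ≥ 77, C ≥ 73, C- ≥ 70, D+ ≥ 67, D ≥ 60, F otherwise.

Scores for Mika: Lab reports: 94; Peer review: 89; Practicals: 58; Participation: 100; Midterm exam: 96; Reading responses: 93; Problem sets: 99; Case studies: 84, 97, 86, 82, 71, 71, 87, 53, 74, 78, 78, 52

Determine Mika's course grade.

Case studies: drop 52, 53 → average of remaining 10 = 808/10 = 80.8
Weighted total:
  Lab reports 94 × 0.05 = 4.7
  Peer review 89 × 0.06 = 5.34
  Practicals 58 × 0.07 = 4.06
  Participation 100 × 0.25 = 25
  Midterm exam 96 × 0.19 = 18.24
  Reading responses 93 × 0.09 = 8.37
  Problem sets 99 × 0.06 = 5.94
  Case studies 80.8 × 0.23 = 18.584
Sum = 90.234
90.234 is ≥ 90 and < 93 → A-

A-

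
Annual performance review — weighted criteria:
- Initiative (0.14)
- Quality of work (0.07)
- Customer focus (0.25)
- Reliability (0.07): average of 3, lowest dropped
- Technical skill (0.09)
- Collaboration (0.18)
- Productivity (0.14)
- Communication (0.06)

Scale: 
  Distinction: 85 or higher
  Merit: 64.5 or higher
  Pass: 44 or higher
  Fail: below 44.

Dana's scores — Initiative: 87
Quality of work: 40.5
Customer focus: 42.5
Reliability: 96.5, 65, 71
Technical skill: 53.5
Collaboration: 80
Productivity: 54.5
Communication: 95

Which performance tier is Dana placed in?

Reliability: drop 65 → average of remaining 2 = 167.5/2 = 83.75
Weighted total:
  Initiative 87 × 0.14 = 12.18
  Quality of work 40.5 × 0.07 = 2.835
  Customer focus 42.5 × 0.25 = 10.625
  Reliability 83.75 × 0.07 = 5.8625
  Technical skill 53.5 × 0.09 = 4.815
  Collaboration 80 × 0.18 = 14.4
  Productivity 54.5 × 0.14 = 7.63
  Communication 95 × 0.06 = 5.7
Sum = 64.0475
64.0475 is ≥ 44 and < 64.5 → Pass

Pass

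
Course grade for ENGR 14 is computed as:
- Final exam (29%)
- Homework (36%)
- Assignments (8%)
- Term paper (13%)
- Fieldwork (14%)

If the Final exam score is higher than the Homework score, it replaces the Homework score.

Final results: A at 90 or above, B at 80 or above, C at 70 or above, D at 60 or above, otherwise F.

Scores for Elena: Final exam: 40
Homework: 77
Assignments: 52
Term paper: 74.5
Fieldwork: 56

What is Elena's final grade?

Final exam (40) ≤ Homework (77), so Homework stays at 77.
Weighted total:
  Final exam 40 × 0.29 = 11.6
  Homework 77 × 0.36 = 27.72
  Assignments 52 × 0.08 = 4.16
  Term paper 74.5 × 0.13 = 9.685
  Fieldwork 56 × 0.14 = 7.84
Sum = 61.005
61.005 is ≥ 60 and < 70 → D

D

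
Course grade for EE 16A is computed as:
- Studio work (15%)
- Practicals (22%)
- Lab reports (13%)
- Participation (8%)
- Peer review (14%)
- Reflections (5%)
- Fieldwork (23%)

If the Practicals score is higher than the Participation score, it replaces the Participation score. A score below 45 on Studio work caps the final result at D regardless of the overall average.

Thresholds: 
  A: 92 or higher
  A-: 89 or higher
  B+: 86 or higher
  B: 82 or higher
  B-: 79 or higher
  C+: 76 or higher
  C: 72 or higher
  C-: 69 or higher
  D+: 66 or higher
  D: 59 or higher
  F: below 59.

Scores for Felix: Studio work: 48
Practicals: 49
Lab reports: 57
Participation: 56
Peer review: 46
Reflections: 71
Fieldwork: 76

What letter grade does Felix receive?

Practicals (49) ≤ Participation (56), so Participation stays at 56.
Studio work score 48 ≥ 45: minimum met.
Weighted total:
  Studio work 48 × 0.15 = 7.2
  Practicals 49 × 0.22 = 10.78
  Lab reports 57 × 0.13 = 7.41
  Participation 56 × 0.08 = 4.48
  Peer review 46 × 0.14 = 6.44
  Reflections 71 × 0.05 = 3.55
  Fieldwork 76 × 0.23 = 17.48
Sum = 57.34
57.34 < 59 → F

F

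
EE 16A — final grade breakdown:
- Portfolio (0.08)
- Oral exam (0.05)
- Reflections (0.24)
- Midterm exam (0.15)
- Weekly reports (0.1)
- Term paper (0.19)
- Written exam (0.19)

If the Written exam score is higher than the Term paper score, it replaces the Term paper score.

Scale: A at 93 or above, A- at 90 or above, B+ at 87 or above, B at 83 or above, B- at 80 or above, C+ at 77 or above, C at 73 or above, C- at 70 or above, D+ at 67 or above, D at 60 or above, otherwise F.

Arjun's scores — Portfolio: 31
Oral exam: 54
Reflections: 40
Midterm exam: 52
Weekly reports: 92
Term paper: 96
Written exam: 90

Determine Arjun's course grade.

D+

Written exam (90) ≤ Term paper (96), so Term paper stays at 96.
Weighted total:
  Portfolio 31 × 0.08 = 2.48
  Oral exam 54 × 0.05 = 2.7
  Reflections 40 × 0.24 = 9.6
  Midterm exam 52 × 0.15 = 7.8
  Weekly reports 92 × 0.1 = 9.2
  Term paper 96 × 0.19 = 18.24
  Written exam 90 × 0.19 = 17.1
Sum = 67.12
67.12 is ≥ 67 and < 70 → D+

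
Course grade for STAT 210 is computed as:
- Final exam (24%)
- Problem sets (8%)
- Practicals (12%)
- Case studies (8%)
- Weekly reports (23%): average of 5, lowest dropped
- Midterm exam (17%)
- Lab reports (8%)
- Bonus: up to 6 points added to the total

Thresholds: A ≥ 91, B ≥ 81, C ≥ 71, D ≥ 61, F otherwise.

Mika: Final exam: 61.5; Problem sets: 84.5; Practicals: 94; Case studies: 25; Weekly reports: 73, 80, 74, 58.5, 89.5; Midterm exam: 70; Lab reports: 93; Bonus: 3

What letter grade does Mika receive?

Weekly reports: drop 58.5 → average of remaining 4 = 316.5/4 = 79.125
Weighted total:
  Final exam 61.5 × 0.24 = 14.76
  Problem sets 84.5 × 0.08 = 6.76
  Practicals 94 × 0.12 = 11.28
  Case studies 25 × 0.08 = 2
  Weekly reports 79.125 × 0.23 = 18.19875
  Midterm exam 70 × 0.17 = 11.9
  Lab reports 93 × 0.08 = 7.44
Sum = 72.33875
Bonus: 72.33875 + 3 = 75.33875
75.33875 is ≥ 71 and < 81 → C

C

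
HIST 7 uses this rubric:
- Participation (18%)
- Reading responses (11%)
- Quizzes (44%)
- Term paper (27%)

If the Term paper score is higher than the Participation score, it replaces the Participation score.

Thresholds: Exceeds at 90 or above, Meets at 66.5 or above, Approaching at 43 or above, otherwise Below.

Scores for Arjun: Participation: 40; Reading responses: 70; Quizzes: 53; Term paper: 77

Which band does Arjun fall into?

Term paper (77) > Participation (40), so Participation counts as 77.
Weighted total:
  Participation 77 × 0.18 = 13.86
  Reading responses 70 × 0.11 = 7.7
  Quizzes 53 × 0.44 = 23.32
  Term paper 77 × 0.27 = 20.79
Sum = 65.67
65.67 is ≥ 43 and < 66.5 → Approaching

Approaching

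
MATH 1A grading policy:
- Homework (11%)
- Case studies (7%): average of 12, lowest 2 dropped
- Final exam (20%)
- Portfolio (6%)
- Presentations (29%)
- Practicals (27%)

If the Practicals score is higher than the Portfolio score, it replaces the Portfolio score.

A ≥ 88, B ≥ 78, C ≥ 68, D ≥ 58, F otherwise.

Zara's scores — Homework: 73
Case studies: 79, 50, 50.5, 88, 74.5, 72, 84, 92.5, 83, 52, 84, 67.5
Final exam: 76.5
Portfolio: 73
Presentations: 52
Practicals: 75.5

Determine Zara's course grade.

Case studies: drop 50, 50.5 → average of remaining 10 = 776.5/10 = 77.65
Practicals (75.5) > Portfolio (73), so Portfolio counts as 75.5.
Weighted total:
  Homework 73 × 0.11 = 8.03
  Case studies 77.65 × 0.07 = 5.4355
  Final exam 76.5 × 0.2 = 15.3
  Portfolio 75.5 × 0.06 = 4.53
  Presentations 52 × 0.29 = 15.08
  Practicals 75.5 × 0.27 = 20.385
Sum = 68.7605
68.7605 is ≥ 68 and < 78 → C

C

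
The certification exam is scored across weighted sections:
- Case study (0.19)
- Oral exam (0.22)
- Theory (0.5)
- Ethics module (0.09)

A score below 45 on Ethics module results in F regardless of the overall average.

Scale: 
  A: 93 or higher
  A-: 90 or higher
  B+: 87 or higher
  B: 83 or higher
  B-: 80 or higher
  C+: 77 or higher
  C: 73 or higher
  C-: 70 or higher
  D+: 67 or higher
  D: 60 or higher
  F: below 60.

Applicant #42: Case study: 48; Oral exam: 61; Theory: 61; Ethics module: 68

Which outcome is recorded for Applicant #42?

Ethics module score 68 ≥ 45: minimum met.
Weighted total:
  Case study 48 × 0.19 = 9.12
  Oral exam 61 × 0.22 = 13.42
  Theory 61 × 0.5 = 30.5
  Ethics module 68 × 0.09 = 6.12
Sum = 59.16
59.16 < 60 → F

F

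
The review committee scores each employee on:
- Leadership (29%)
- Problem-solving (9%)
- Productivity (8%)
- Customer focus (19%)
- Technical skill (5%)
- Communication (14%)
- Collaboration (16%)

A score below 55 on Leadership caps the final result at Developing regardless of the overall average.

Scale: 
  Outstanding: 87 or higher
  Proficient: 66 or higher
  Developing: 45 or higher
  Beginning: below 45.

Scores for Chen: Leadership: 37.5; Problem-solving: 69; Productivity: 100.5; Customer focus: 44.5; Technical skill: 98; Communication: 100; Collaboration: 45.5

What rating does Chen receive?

Leadership score 37.5 < 55: minimum not met.
Weighted total:
  Leadership 37.5 × 0.29 = 10.875
  Problem-solving 69 × 0.09 = 6.21
  Productivity 100.5 × 0.08 = 8.04
  Customer focus 44.5 × 0.19 = 8.455
  Technical skill 98 × 0.05 = 4.9
  Communication 100 × 0.14 = 14
  Collaboration 45.5 × 0.16 = 7.28
Sum = 59.76
59.76 would be Developing; cap at Developing applies → Developing.

Developing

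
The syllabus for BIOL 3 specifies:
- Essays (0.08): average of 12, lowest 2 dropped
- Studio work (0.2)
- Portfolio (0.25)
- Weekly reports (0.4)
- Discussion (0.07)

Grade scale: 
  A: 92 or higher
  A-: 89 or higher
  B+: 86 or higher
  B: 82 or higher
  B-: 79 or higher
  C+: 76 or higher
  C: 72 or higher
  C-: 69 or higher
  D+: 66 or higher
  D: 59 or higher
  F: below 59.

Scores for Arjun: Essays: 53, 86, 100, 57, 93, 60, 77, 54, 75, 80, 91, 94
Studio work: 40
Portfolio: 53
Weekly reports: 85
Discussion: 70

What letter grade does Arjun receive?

Essays: drop 53, 54 → average of remaining 10 = 813/10 = 81.3
Weighted total:
  Essays 81.3 × 0.08 = 6.504
  Studio work 40 × 0.2 = 8
  Portfolio 53 × 0.25 = 13.25
  Weekly reports 85 × 0.4 = 34
  Discussion 70 × 0.07 = 4.9
Sum = 66.654
66.654 is ≥ 66 and < 69 → D+

D+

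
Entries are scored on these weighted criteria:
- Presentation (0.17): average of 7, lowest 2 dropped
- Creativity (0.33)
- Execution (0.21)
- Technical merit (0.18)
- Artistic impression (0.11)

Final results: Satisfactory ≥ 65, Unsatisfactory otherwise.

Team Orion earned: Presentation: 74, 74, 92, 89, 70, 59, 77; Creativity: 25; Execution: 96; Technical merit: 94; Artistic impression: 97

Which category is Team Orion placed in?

Satisfactory

Presentation: drop 59, 70 → average of remaining 5 = 406/5 = 81.2
Weighted total:
  Presentation 81.2 × 0.17 = 13.804
  Creativity 25 × 0.33 = 8.25
  Execution 96 × 0.21 = 20.16
  Technical merit 94 × 0.18 = 16.92
  Artistic impression 97 × 0.11 = 10.67
Sum = 69.804
69.804 ≥ 65 → Satisfactory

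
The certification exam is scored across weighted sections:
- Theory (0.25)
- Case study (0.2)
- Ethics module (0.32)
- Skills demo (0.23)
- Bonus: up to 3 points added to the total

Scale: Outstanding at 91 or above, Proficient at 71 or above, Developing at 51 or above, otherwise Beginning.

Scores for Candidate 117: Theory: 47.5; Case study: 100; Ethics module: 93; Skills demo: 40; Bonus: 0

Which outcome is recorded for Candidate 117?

Developing

Weighted total:
  Theory 47.5 × 0.25 = 11.875
  Case study 100 × 0.2 = 20
  Ethics module 93 × 0.32 = 29.76
  Skills demo 40 × 0.23 = 9.2
Sum = 70.835
Bonus: 70.835 + 0 = 70.835
70.835 is ≥ 51 and < 71 → Developing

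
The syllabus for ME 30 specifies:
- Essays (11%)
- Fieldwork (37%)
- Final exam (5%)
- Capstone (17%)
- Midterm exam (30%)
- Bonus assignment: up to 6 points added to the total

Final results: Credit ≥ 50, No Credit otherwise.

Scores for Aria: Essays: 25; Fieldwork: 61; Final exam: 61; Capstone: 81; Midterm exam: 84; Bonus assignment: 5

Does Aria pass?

Credit

Weighted total:
  Essays 25 × 0.11 = 2.75
  Fieldwork 61 × 0.37 = 22.57
  Final exam 61 × 0.05 = 3.05
  Capstone 81 × 0.17 = 13.77
  Midterm exam 84 × 0.3 = 25.2
Sum = 67.34
Bonus assignment: 67.34 + 5 = 72.34
72.34 ≥ 50 → Credit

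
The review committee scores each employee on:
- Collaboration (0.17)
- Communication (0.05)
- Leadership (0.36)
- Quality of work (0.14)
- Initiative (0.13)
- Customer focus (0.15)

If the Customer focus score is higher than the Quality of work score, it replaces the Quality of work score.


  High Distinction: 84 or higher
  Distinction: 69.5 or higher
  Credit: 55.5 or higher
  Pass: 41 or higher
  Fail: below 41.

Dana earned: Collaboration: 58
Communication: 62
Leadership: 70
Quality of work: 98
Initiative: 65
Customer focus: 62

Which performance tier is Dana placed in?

Customer focus (62) ≤ Quality of work (98), so Quality of work stays at 98.
Weighted total:
  Collaboration 58 × 0.17 = 9.86
  Communication 62 × 0.05 = 3.1
  Leadership 70 × 0.36 = 25.2
  Quality of work 98 × 0.14 = 13.72
  Initiative 65 × 0.13 = 8.45
  Customer focus 62 × 0.15 = 9.3
Sum = 69.63
69.63 is ≥ 69.5 and < 84 → Distinction

Distinction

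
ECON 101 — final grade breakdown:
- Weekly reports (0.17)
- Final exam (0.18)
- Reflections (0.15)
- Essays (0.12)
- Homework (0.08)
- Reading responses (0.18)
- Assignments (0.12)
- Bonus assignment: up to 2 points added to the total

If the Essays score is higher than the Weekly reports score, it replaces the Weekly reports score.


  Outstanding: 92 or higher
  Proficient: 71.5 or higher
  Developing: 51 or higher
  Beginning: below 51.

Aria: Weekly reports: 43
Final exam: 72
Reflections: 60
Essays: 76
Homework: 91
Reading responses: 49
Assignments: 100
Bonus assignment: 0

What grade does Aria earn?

Proficient

Essays (76) > Weekly reports (43), so Weekly reports counts as 76.
Weighted total:
  Weekly reports 76 × 0.17 = 12.92
  Final exam 72 × 0.18 = 12.96
  Reflections 60 × 0.15 = 9
  Essays 76 × 0.12 = 9.12
  Homework 91 × 0.08 = 7.28
  Reading responses 49 × 0.18 = 8.82
  Assignments 100 × 0.12 = 12
Sum = 72.1
Bonus assignment: 72.1 + 0 = 72.1
72.1 is ≥ 71.5 and < 92 → Proficient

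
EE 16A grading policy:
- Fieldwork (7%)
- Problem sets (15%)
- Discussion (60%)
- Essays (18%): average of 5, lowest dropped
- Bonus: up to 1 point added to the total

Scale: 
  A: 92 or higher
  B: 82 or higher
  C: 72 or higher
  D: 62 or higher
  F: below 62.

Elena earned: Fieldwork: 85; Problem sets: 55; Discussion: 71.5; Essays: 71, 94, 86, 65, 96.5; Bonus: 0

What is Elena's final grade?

C

Essays: drop 65 → average of remaining 4 = 347.5/4 = 86.875
Weighted total:
  Fieldwork 85 × 0.07 = 5.95
  Problem sets 55 × 0.15 = 8.25
  Discussion 71.5 × 0.6 = 42.9
  Essays 86.875 × 0.18 = 15.6375
Sum = 72.7375
Bonus: 72.7375 + 0 = 72.7375
72.7375 is ≥ 72 and < 82 → C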